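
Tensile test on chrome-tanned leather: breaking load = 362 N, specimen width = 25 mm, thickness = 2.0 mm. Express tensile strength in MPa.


7.24 MPa

Cross-section = 25 x 2.0 = 50.0 mm^2
TS = 362 / 50.0 = 7.24 MPa
(1 N/mm^2 = 1 MPa)


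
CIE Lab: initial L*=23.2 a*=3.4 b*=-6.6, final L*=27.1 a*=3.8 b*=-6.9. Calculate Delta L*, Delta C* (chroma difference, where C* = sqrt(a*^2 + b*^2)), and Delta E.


Delta L* = 27.1 - 23.2 = 3.9
C1* = sqrt((3.4)^2 + (-6.6)^2) = 7.424
C2* = sqrt((3.8)^2 + (-6.9)^2) = 7.877
Delta C* = 7.877 - 7.424 = 0.45
Delta E = sqrt((3.9)^2 + (0.4)^2 + (-0.3)^2) = 3.93


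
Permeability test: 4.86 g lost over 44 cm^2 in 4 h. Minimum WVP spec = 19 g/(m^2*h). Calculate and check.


WVP = 276.14 g/(m^2*h)
Meets specification: Yes


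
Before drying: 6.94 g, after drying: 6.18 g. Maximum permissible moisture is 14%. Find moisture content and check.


MC = (6.94 - 6.18) / 6.94 x 100 = 11.0%
Maximum: 14%
Acceptable: Yes


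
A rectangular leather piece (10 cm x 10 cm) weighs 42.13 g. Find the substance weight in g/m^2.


4213.0 g/m^2

Area = 10 x 10 = 100 cm^2
SW = 42.13 / 100 x 10000 = 4213.0 g/m^2


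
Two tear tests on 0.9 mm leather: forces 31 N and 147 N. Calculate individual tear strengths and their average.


Tear 1 = 34.4 N/mm
Tear 2 = 163.3 N/mm
Average = 98.9 N/mm

Tear 1 = 31 / 0.9 = 34.4 N/mm
Tear 2 = 147 / 0.9 = 163.3 N/mm
Average = (34.4 + 163.3) / 2 = 98.9 N/mm


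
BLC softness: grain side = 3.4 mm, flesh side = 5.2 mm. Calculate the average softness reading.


Average = (3.4 + 5.2) / 2
Average = 4.30 mm


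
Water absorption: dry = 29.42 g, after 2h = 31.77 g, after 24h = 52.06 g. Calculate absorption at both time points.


2h absorption = 8.0%
24h absorption = 77.0%


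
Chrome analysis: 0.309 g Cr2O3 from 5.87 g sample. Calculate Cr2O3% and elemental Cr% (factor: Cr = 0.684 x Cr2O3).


Cr2O3% = 0.309 / 5.87 x 100 = 5.26%
Cr% = 5.26 x 0.684 = 3.60%


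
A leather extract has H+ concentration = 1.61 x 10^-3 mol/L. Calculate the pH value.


pH = 2.79

pH = -log10[H+]
pH = -log10(1.61 x 10^-3) = 2.79


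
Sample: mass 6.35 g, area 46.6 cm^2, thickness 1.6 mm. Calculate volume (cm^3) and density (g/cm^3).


Volume = 7.456 cm^3
Density = 0.852 g/cm^3

Thickness in cm = 1.6 / 10 = 0.16 cm
Volume = 46.6 x 0.16 = 7.456 cm^3
Density = 6.35 / 7.456 = 0.852 g/cm^3


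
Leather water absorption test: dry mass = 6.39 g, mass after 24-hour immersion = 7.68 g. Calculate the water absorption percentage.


Water absorbed = 7.68 - 6.39 = 1.29 g
WA% = 1.29 / 6.39 x 100 = 20.2%


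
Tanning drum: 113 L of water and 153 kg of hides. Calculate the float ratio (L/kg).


Float ratio = water / hide weight
Ratio = 113 / 153 = 0.7


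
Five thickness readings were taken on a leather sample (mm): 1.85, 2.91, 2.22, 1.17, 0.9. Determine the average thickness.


1.81 mm


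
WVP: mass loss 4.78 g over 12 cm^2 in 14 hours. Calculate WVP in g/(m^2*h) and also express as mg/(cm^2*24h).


WVP = 284.52 g/(m^2*h)
Daily rate = 682.86 mg/(cm^2*24h)

WVP = 4.78 / (12 x 14) x 10000 = 284.52 g/(m^2*h)
Mass loss in mg = 4.78 x 1000 = 4780 mg
Per cm^2 per 24h in mg: 4780 x 24 / (12 x 14) = 114720 / 168 = 682.86 mg/(cm^2*24h)


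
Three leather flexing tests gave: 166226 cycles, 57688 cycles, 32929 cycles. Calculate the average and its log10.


Average = (166226 + 57688 + 32929) / 3 = 85614 cycles
log10(85614) = 4.93


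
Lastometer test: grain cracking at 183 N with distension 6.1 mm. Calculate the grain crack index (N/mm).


30.0 N/mm


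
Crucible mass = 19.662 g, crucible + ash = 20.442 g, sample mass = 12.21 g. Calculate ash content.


Ash mass = 20.442 - 19.662 = 0.780 g
Ash% = 0.780 / 12.21 x 100 = 6.39%


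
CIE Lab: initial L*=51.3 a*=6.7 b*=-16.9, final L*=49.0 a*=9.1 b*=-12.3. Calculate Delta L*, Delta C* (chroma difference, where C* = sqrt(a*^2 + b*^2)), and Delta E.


Delta L* = -2.3
Delta C* = -2.88
Delta E = 5.68


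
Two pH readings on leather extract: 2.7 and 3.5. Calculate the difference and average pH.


Difference = 0.8
Average pH = 3.10

Difference = |2.7 - 3.5| = 0.8
Average = (2.7 + 3.5) / 2 = 3.10


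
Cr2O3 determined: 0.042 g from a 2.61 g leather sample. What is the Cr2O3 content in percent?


1.61%

Cr2O3% = 0.042 / 2.61 x 100
Cr2O3% = 1.61%


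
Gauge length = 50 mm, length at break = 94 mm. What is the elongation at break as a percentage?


88.0%

Extension = 94 - 50 = 44 mm
Elongation = 44 / 50 x 100 = 88.0%


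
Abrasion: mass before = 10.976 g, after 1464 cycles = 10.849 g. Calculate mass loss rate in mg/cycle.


Mass loss = 10.976 - 10.849 = 0.127 g
Rate = 0.127 / 1464 x 1000 = 0.087 mg/cycle


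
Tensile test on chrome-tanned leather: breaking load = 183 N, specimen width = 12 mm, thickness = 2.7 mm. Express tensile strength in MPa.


Cross-section = 12 x 2.7 = 32.4 mm^2
TS = 183 / 32.4 = 5.65 MPa
(1 N/mm^2 = 1 MPa)


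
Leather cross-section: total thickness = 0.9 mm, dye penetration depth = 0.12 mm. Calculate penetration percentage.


13.3%

Penetration% = 0.12 / 0.9 x 100
Penetration = 13.3%


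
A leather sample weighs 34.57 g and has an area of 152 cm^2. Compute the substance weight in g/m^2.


2274.3 g/m^2


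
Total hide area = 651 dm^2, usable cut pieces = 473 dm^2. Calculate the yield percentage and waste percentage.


Yield = 473 / 651 x 100 = 72.7%
Waste = 651 - 473 = 178 dm^2
Waste% = 100 - 72.7 = 27.3%


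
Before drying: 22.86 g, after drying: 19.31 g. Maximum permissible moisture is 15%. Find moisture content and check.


MC = (22.86 - 19.31) / 22.86 x 100 = 15.5%
Maximum: 15%
Acceptable: No


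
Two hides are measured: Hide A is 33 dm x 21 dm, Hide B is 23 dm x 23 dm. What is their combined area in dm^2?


1222 dm^2

Hide A area = 33 x 21 = 693 dm^2
Hide B area = 23 x 23 = 529 dm^2
Total = 693 + 529 = 1222 dm^2


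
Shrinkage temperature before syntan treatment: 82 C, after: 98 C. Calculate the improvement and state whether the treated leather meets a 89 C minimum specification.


Improvement = 16 C
Meets 89 C spec: Yes

Improvement = 98 - 82 = 16 C
Spec check: 98 C >= 89 C? Yes


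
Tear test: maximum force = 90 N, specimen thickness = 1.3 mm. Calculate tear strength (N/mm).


69.2 N/mm

Tear strength = force / thickness
Tear = 90 / 1.3 = 69.2 N/mm


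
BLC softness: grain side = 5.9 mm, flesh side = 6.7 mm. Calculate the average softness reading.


6.30 mm

Average = (5.9 + 6.7) / 2
Average = 6.30 mm


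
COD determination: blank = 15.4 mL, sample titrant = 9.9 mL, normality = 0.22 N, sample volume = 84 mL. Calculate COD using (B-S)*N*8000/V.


COD = (15.4 - 9.9) x 0.22 x 8000 / 84
COD = 5.5 x 0.22 x 8000 / 84
COD = 115.2 mg/L


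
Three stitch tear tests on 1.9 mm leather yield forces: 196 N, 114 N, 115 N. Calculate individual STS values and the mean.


STS1 = 103.2 N/mm
STS2 = 60.0 N/mm
STS3 = 60.5 N/mm
Mean = 74.6 N/mm

STS1 = 196 / 1.9 = 103.2 N/mm
STS2 = 114 / 1.9 = 60.0 N/mm
STS3 = 115 / 1.9 = 60.5 N/mm
Mean = (103.2 + 60.0 + 60.5) / 3 = 74.6 N/mm


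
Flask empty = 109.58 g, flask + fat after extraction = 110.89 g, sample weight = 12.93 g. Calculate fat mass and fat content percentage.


Fat mass = 1.31 g
Fat content = 10.1%

Fat mass = 110.89 - 109.58 = 1.31 g
Fat% = 1.31 / 12.93 x 100 = 10.1%


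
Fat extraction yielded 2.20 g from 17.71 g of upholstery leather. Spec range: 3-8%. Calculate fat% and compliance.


Fat content = 12.4%
Compliant: No

Fat% = 2.20 / 17.71 x 100 = 12.4%
Spec range: 3-8%
Compliant: No


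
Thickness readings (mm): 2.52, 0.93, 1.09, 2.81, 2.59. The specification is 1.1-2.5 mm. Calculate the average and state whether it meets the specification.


Sum = 9.94
Average = 9.94 / 5 = 1.99 mm
Specification range: 1.1 to 2.5 mm
Within spec: Yes


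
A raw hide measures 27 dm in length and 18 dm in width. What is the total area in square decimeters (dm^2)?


486 dm^2


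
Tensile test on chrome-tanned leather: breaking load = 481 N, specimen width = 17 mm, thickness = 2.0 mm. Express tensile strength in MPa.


Cross-section = 17 x 2.0 = 34.0 mm^2
TS = 481 / 34.0 = 14.15 MPa
(1 N/mm^2 = 1 MPa)


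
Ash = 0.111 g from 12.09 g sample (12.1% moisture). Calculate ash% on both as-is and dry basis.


As-is ash% = 0.111 / 12.09 x 100 = 0.92%
Dry mass = 12.09 x (100 - 12.1) / 100 = 10.62711 g
Dry-basis ash% = 0.111 / 10.62711 x 100 = 1.04%


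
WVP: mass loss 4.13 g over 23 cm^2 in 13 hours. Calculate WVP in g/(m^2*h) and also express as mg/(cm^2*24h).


WVP = 138.13 g/(m^2*h)
Daily rate = 331.51 mg/(cm^2*24h)

WVP = 4.13 / (23 x 13) x 10000 = 138.13 g/(m^2*h)
Mass loss in mg = 4.13 x 1000 = 4130 mg
Per cm^2 per 24h in mg: 4130 x 24 / (23 x 13) = 99120 / 299 = 331.51 mg/(cm^2*24h)


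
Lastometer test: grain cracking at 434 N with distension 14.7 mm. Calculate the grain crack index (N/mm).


Grain crack index = force / distension
Index = 434 / 14.7 = 29.5 N/mm


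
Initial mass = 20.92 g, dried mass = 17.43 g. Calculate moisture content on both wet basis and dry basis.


Wet basis = 16.7%
Dry basis = 20.0%


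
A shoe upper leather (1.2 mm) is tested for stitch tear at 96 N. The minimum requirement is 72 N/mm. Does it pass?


STS = 80.0 N/mm
Passes: Yes

STS = 96 / 1.2 = 80.0 N/mm
Minimum required: 72 N/mm
Passes: Yes


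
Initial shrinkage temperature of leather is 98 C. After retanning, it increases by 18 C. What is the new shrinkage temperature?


New Ts = 98 + 18 = 116 C


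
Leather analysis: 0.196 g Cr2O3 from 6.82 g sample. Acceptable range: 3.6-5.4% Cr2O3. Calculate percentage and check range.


Cr2O3 = 2.87%
Within range: No

Cr2O3% = 0.196 / 6.82 x 100 = 2.87%
Acceptable range: 3.6 to 5.4%
Within range: No


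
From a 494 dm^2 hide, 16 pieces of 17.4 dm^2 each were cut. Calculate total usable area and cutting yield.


Usable area = 278.4 dm^2
Yield = 56.4%

Total usable = 16 x 17.4 = 278.4 dm^2
Yield = 278.4 / 494 x 100 = 56.4%


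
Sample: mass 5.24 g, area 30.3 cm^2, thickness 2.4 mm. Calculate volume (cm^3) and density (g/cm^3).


Volume = 7.272 cm^3
Density = 0.721 g/cm^3

Thickness in cm = 2.4 / 10 = 0.24 cm
Volume = 30.3 x 0.24 = 7.272 cm^3
Density = 5.24 / 7.272 = 0.721 g/cm^3


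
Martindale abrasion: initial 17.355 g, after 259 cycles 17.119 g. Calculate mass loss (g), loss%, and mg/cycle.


Mass loss = 0.236 g
Loss = 1.36%
Rate = 0.911 mg/cycle

Loss = 17.355 - 17.119 = 0.236 g
Loss% = 0.236 / 17.355 x 100 = 1.36%
Rate = 0.236 / 259 x 1000 = 0.911 mg/cycle


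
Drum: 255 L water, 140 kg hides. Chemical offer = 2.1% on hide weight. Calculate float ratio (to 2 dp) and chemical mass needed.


Float ratio = 1.82
Chemical needed = 2.94 kg

Float ratio = 255 / 140 = 1.82
Chemical = 140 x 2.1 / 100 = 2.94 kg


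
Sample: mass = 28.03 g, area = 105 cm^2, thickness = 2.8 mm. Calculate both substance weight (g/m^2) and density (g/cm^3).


Substance weight = 2669.5 g/m^2
Density = 0.953 g/cm^3

SW = 28.03 / 105 x 10000 = 2669.5 g/m^2
Volume = 105 x 2.8 / 10 = 29.40 cm^3
Density = 28.03 / 29.40 = 0.953 g/cm^3


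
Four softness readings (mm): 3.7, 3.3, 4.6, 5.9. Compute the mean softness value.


4.38 mm


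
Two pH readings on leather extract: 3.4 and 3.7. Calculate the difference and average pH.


Difference = |3.4 - 3.7| = 0.3
Average = (3.4 + 3.7) / 2 = 3.55


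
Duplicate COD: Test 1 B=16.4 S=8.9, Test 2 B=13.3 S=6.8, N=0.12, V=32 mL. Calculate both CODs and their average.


COD1 = (16.4 - 8.9) x 0.12 x 8000 / 32 = 225.0 mg/L
COD2 = (13.3 - 6.8) x 0.12 x 8000 / 32 = 195.0 mg/L
Average = (225.0 + 195.0) / 2 = 210.0 mg/L


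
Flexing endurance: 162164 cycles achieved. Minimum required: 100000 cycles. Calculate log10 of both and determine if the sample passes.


Achieved: log10 = 5.21
Required: log10 = 5.00
Passes: Yes


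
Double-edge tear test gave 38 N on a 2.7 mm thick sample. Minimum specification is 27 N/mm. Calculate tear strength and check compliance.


Tear strength = 38 / 2.7 = 14.1 N/mm
Required minimum = 27 N/mm
Compliant: No


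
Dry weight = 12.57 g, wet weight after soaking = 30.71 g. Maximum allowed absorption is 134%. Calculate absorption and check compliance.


WA = (30.71 - 12.57) / 12.57 x 100 = 144.3%
Maximum allowed: 134%
Compliant: No


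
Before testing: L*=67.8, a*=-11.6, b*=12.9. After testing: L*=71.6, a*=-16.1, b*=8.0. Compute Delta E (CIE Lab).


dL = 71.6 - 67.8 = 3.8
da = -16.1 - (-11.6) = -4.5
db = 8.0 - 12.9 = -4.9
dE = sqrt((3.8)^2 + (-4.5)^2 + (-4.9)^2) = 7.66


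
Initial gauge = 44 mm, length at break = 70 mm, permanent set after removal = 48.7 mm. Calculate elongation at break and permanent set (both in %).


Elongation at break = (70 - 44) / 44 x 100 = 59.1%
Permanent set = (48.7 - 44) / 44 x 100 = 10.7%


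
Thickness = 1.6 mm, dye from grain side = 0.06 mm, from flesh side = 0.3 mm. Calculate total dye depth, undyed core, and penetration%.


Total dyed = 0.36 mm
Undyed core = 1.24 mm
Penetration = 22.5%


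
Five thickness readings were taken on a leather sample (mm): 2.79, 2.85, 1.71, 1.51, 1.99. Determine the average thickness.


2.17 mm

Sum = 2.79 + 2.85 + 1.71 + 1.51 + 1.99 = 10.85
Average = 10.85 / 5 = 2.17 mm


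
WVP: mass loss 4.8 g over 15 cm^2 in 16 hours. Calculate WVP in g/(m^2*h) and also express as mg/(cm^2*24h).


WVP = 4.8 / (15 x 16) x 10000 = 200.00 g/(m^2*h)
Mass loss in mg = 4.8 x 1000 = 4800 mg
Per cm^2 per 24h in mg: 4800 x 24 / (15 x 16) = 115200 / 240 = 480.00 mg/(cm^2*24h)


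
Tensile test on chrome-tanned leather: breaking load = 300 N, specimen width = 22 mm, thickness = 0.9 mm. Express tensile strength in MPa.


15.15 MPa


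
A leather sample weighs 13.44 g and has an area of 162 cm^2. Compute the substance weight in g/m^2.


829.6 g/m^2

Substance weight = mass / area x 10000
SW = 13.44 / 162 x 10000
SW = 829.6 g/m^2


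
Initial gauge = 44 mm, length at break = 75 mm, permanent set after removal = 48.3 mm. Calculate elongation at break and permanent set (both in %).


Elongation at break = (75 - 44) / 44 x 100 = 70.5%
Permanent set = (48.3 - 44) / 44 x 100 = 9.8%


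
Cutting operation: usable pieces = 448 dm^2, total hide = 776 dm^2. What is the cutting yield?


Yield = usable / total x 100
Yield = 448 / 776 x 100 = 57.7%


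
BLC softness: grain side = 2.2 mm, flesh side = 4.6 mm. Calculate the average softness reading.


Average = (2.2 + 4.6) / 2
Average = 3.40 mm


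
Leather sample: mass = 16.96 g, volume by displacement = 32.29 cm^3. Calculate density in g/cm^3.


0.525 g/cm^3

Density = mass / volume
Density = 16.96 / 32.29 = 0.525 g/cm^3


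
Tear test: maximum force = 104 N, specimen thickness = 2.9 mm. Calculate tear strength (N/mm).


35.9 N/mm

Tear strength = force / thickness
Tear = 104 / 2.9 = 35.9 N/mm


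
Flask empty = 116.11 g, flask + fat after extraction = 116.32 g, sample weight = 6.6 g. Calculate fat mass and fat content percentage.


Fat mass = 0.21 g
Fat content = 3.2%

Fat mass = 116.32 - 116.11 = 0.21 g
Fat% = 0.21 / 6.6 x 100 = 3.2%


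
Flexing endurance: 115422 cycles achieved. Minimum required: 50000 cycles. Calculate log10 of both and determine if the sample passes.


Achieved: log10 = 5.06
Required: log10 = 4.70
Passes: Yes

log10(115422) = 5.06
log10(50000) = 4.70
Passes: Yes


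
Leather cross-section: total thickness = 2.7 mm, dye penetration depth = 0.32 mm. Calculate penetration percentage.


Penetration% = 0.32 / 2.7 x 100
Penetration = 11.9%


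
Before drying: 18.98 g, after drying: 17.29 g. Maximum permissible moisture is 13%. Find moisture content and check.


Moisture content = 8.9%
Acceptable: Yes

MC = (18.98 - 17.29) / 18.98 x 100 = 8.9%
Maximum: 13%
Acceptable: Yes


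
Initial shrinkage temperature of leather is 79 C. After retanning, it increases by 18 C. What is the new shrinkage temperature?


97 C

New Ts = 79 + 18 = 97 C


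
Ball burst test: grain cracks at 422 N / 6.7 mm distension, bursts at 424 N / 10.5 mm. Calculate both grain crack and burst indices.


Crack index = 422 / 6.7 = 63.0 N/mm
Burst index = 424 / 10.5 = 40.4 N/mm


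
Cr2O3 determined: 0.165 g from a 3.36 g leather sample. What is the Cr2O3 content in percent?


4.91%


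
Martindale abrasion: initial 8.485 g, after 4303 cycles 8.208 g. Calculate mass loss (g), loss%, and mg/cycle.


Mass loss = 0.277 g
Loss = 3.26%
Rate = 0.064 mg/cycle


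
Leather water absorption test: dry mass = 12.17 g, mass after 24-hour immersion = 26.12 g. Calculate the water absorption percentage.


Water absorbed = 26.12 - 12.17 = 13.95 g
WA% = 13.95 / 12.17 x 100 = 114.6%


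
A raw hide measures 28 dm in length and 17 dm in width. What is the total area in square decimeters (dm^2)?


Area = length x width
Area = 28 x 17 = 476 dm^2


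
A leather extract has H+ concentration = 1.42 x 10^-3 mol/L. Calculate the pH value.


pH = 2.85

pH = -log10[H+]
pH = -log10(1.42 x 10^-3) = 2.85


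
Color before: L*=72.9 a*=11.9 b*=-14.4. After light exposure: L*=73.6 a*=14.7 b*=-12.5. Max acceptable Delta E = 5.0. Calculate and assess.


dL = 0.7, da = 2.8, db = 1.9
dE = sqrt((0.7)^2 + (2.8)^2 + (1.9)^2) = 3.46
Max = 5.0
Passes: Yes


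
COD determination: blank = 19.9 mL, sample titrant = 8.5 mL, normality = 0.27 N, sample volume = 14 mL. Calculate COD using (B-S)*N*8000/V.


1758.9 mg/L

COD = (19.9 - 8.5) x 0.27 x 8000 / 14
COD = 11.4 x 0.27 x 8000 / 14
COD = 1758.9 mg/L


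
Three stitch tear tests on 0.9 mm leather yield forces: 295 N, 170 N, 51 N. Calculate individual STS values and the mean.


STS1 = 295 / 0.9 = 327.8 N/mm
STS2 = 170 / 0.9 = 188.9 N/mm
STS3 = 51 / 0.9 = 56.7 N/mm
Mean = (327.8 + 188.9 + 56.7) / 3 = 191.1 N/mm


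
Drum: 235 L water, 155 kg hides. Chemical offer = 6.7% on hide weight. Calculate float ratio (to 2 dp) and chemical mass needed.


Float ratio = 235 / 155 = 1.52
Chemical = 155 x 6.7 / 100 = 10.385 kg


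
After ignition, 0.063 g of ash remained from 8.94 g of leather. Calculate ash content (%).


0.70%


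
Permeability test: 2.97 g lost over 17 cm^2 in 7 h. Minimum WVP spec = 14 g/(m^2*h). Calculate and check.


WVP = 249.58 g/(m^2*h)
Meets specification: Yes


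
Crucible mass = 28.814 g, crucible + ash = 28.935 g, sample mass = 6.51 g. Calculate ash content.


Ash mass = 28.935 - 28.814 = 0.121 g
Ash% = 0.121 / 6.51 x 100 = 1.86%


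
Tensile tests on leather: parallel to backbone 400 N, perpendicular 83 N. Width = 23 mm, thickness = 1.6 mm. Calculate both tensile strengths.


Parallel = 10.87 N/mm^2
Perpendicular = 2.26 N/mm^2


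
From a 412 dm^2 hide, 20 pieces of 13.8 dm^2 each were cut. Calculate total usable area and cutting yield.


Usable area = 276.0 dm^2
Yield = 67.0%

Total usable = 20 x 13.8 = 276.0 dm^2
Yield = 276.0 / 412 x 100 = 67.0%


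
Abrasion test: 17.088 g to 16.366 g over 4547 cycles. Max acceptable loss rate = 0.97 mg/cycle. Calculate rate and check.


Loss = 17.088 - 16.366 = 0.722 g
Rate = 0.722 g / 4547 cycles x 1000 = 0.159 mg/cycle
Max = 0.97 mg/cycle
Passes: Yes


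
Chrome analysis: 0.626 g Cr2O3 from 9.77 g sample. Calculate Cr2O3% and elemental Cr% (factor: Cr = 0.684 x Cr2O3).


Cr2O3% = 0.626 / 9.77 x 100 = 6.41%
Cr% = 6.41 x 0.684 = 4.38%


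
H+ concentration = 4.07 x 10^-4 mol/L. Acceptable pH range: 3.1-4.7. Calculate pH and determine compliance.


pH = -log10(4.07 x 10^-4) = 3.39
Range: 3.1 to 4.7
Compliant: Yes


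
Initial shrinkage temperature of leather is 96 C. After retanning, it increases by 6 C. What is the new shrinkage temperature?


102 C

New Ts = 96 + 6 = 102 C


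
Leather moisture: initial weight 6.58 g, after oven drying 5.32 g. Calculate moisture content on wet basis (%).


19.1%

Moisture = 6.58 - 5.32 = 1.26 g
MC = 1.26 / 6.58 x 100 = 19.1%


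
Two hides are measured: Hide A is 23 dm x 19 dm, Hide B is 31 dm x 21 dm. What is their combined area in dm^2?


Hide A area = 23 x 19 = 437 dm^2
Hide B area = 31 x 21 = 651 dm^2
Total = 437 + 651 = 1088 dm^2


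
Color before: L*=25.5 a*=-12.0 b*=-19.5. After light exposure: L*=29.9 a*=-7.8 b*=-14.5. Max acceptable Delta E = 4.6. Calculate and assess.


Delta E = 7.87
Passes: No


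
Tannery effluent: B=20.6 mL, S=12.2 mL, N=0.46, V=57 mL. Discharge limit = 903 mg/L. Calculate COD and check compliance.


COD = (20.6 - 12.2) x 0.46 x 8000 / 57 = 542.3 mg/L
Limit: 903 mg/L
Compliant: Yes


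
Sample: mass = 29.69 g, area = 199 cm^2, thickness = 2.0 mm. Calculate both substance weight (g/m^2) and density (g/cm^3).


Substance weight = 1492.0 g/m^2
Density = 0.746 g/cm^3

SW = 29.69 / 199 x 10000 = 1492.0 g/m^2
Volume = 199 x 2.0 / 10 = 39.80 cm^3
Density = 29.69 / 39.80 = 0.746 g/cm^3


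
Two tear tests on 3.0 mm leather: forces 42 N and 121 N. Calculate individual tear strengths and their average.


Tear 1 = 42 / 3.0 = 14.0 N/mm
Tear 2 = 121 / 3.0 = 40.3 N/mm
Average = (14.0 + 40.3) / 2 = 27.2 N/mm


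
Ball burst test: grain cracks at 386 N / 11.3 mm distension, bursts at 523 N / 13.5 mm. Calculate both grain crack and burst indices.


Crack index = 34.2 N/mm
Burst index = 38.7 N/mm


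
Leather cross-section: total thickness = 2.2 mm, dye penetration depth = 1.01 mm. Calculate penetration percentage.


Penetration% = 1.01 / 2.2 x 100
Penetration = 45.9%


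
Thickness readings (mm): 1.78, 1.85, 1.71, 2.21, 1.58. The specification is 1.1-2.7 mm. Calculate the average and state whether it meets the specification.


Sum = 9.13
Average = 9.13 / 5 = 1.83 mm
Specification range: 1.1 to 2.7 mm
Within spec: Yes


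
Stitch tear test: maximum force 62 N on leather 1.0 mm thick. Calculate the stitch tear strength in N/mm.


Stitch tear strength = force / thickness
STS = 62 / 1.0 = 62.0 N/mm


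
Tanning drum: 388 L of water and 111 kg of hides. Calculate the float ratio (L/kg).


3.5


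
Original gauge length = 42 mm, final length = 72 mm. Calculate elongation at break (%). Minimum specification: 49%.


Extension = 72 - 42 = 30 mm
Elongation = 30 / 42 x 100 = 71.4%
Minimum required: 49%
Meets specification: Yes


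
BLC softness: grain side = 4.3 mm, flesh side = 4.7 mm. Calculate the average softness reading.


4.50 mm


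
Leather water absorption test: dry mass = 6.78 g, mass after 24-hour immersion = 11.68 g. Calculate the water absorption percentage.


Water absorbed = 11.68 - 6.78 = 4.90 g
WA% = 4.90 / 6.78 x 100 = 72.3%


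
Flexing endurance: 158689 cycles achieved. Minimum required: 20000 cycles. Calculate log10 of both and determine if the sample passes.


Achieved: log10 = 5.20
Required: log10 = 4.30
Passes: Yes


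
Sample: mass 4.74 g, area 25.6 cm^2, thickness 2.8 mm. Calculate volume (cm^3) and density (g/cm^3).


Thickness in cm = 2.8 / 10 = 0.28 cm
Volume = 25.6 x 0.28 = 7.168 cm^3
Density = 4.74 / 7.168 = 0.661 g/cm^3


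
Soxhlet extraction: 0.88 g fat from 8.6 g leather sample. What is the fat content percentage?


Fat content = 0.88 / 8.6 x 100
Fat = 10.2%


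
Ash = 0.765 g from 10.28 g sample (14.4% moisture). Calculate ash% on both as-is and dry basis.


As-is ash% = 0.765 / 10.28 x 100 = 7.44%
Dry mass = 10.28 x (100 - 14.4) / 100 = 8.79968 g
Dry-basis ash% = 0.765 / 8.79968 x 100 = 8.69%


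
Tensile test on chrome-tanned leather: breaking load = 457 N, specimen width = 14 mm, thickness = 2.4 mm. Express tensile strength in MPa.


13.60 MPa


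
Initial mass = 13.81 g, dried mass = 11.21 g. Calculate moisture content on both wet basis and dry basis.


Moisture lost = 13.81 - 11.21 = 2.60 g
Wet basis MC = 2.60 / 13.81 x 100 = 18.8%
Dry basis MC = 2.60 / 11.21 x 100 = 23.2%


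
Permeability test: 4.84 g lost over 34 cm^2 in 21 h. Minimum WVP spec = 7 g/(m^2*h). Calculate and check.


WVP = 67.79 g/(m^2*h)
Meets specification: Yes

WVP = 4.84 / (34 x 21) x 10000 = 67.79 g/(m^2*h)
Minimum: 7 g/(m^2*h)
Meets spec: Yes


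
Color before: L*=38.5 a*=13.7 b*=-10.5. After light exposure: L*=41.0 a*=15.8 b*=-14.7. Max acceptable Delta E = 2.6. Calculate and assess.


Delta E = 5.32
Passes: No


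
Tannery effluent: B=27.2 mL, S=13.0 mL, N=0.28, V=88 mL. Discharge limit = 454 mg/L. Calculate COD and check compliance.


COD = 361.5 mg/L
Compliant: Yes


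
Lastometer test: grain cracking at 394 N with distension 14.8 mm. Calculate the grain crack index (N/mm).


26.6 N/mm


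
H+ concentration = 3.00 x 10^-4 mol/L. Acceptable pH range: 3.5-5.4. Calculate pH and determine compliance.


pH = -log10(3.00 x 10^-4) = 3.52
Range: 3.5 to 5.4
Compliant: Yes


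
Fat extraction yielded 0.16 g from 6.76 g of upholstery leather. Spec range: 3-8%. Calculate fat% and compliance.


Fat content = 2.4%
Compliant: No


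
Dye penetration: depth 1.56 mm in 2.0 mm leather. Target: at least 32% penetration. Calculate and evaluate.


Penetration = 78.0%
Meets target: Yes

Penetration = 1.56 / 2.0 x 100 = 78.0%
Target: 32%
Meets target: Yes


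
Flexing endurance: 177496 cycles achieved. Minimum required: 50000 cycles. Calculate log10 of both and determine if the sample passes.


Achieved: log10 = 5.25
Required: log10 = 4.70
Passes: Yes

log10(177496) = 5.25
log10(50000) = 4.70
Passes: Yes


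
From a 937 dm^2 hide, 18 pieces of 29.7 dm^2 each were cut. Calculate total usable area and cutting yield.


Total usable = 18 x 29.7 = 534.6 dm^2
Yield = 534.6 / 937 x 100 = 57.1%


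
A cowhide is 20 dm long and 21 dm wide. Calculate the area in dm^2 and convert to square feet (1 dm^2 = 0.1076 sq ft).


420 dm^2
45.19 sq ft


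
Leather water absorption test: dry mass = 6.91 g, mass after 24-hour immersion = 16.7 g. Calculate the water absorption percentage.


141.7%

Water absorbed = 16.7 - 6.91 = 9.79 g
WA% = 9.79 / 6.91 x 100 = 141.7%


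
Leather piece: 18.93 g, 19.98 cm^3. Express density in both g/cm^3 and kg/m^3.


Density = 18.93 / 19.98 = 0.947 g/cm^3
Convert: 0.947 x 1000 = 947 kg/m^3


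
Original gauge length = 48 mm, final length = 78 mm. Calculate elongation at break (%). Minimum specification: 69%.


Extension = 78 - 48 = 30 mm
Elongation = 30 / 48 x 100 = 62.5%
Minimum required: 69%
Meets specification: No


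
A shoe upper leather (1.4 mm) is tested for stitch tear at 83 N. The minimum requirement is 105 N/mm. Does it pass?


STS = 83 / 1.4 = 59.3 N/mm
Minimum required: 105 N/mm
Passes: No


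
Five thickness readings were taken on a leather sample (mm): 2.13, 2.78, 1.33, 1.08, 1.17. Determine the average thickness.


Sum = 2.13 + 2.78 + 1.33 + 1.08 + 1.17 = 8.49
Average = 8.49 / 5 = 1.70 mm


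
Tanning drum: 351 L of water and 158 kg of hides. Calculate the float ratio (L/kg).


2.2


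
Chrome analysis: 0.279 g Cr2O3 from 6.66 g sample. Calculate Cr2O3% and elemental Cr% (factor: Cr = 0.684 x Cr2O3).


Cr2O3% = 0.279 / 6.66 x 100 = 4.19%
Cr% = 4.19 x 0.684 = 2.87%


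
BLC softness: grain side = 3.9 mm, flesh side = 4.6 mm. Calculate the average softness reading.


4.25 mm

Average = (3.9 + 4.6) / 2
Average = 4.25 mm


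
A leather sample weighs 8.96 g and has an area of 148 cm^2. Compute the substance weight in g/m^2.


605.4 g/m^2

Substance weight = mass / area x 10000
SW = 8.96 / 148 x 10000
SW = 605.4 g/m^2


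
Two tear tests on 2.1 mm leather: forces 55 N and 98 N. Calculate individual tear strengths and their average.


Tear 1 = 26.2 N/mm
Tear 2 = 46.7 N/mm
Average = 36.5 N/mm

Tear 1 = 55 / 2.1 = 26.2 N/mm
Tear 2 = 98 / 2.1 = 46.7 N/mm
Average = (26.2 + 46.7) / 2 = 36.5 N/mm


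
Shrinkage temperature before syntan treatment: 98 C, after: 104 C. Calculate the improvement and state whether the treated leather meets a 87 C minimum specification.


Improvement = 6 C
Meets 87 C spec: Yes

Improvement = 104 - 98 = 6 C
Spec check: 104 C >= 87 C? Yes


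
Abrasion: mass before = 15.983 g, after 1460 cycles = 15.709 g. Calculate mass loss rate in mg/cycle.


0.188 mg/cycle


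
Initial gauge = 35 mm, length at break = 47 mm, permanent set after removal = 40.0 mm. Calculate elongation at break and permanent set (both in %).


Elongation at break = 34.3%
Permanent set = 14.3%

Elongation at break = (47 - 35) / 35 x 100 = 34.3%
Permanent set = (40.0 - 35) / 35 x 100 = 14.3%


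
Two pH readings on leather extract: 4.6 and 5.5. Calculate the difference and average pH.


Difference = 0.9
Average pH = 5.05

Difference = |4.6 - 5.5| = 0.9
Average = (4.6 + 5.5) / 2 = 5.05


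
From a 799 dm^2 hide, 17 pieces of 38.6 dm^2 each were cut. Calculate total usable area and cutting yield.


Total usable = 17 x 38.6 = 656.2 dm^2
Yield = 656.2 / 799 x 100 = 82.1%


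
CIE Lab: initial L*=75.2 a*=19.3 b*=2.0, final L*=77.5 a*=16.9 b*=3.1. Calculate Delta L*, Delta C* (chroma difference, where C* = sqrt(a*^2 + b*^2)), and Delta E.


Delta L* = 77.5 - 75.2 = 2.3
C1* = sqrt((19.3)^2 + (2.0)^2) = 19.403
C2* = sqrt((16.9)^2 + (3.1)^2) = 17.182
Delta C* = 17.182 - 19.403 = -2.22
Delta E = sqrt((2.3)^2 + (-2.4)^2 + (1.1)^2) = 3.50


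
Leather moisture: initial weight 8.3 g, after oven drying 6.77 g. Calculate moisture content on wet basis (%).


Moisture = 8.3 - 6.77 = 1.53 g
MC = 1.53 / 8.3 x 100 = 18.4%


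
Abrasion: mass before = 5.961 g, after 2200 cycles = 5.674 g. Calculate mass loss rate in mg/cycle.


0.130 mg/cycle


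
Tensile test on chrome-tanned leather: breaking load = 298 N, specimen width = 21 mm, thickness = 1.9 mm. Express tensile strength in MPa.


Cross-section = 21 x 1.9 = 39.9 mm^2
TS = 298 / 39.9 = 7.47 MPa
(1 N/mm^2 = 1 MPa)


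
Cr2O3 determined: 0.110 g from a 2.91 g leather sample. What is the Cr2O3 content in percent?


3.78%

Cr2O3% = 0.110 / 2.91 x 100
Cr2O3% = 3.78%


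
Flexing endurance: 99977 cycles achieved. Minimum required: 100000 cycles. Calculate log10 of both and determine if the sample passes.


Achieved: log10 = 5.00
Required: log10 = 5.00
Passes: No


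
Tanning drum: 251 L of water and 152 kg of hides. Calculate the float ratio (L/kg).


1.7


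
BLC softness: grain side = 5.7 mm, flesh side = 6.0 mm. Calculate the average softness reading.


5.85 mm


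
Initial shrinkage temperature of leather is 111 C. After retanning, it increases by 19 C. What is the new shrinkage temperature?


130 C

New Ts = 111 + 19 = 130 C


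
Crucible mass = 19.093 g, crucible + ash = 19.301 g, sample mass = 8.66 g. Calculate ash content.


Ash mass = 19.301 - 19.093 = 0.208 g
Ash% = 0.208 / 8.66 x 100 = 2.40%


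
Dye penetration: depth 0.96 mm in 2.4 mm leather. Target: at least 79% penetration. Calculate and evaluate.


Penetration = 0.96 / 2.4 x 100 = 40.0%
Target: 79%
Meets target: No


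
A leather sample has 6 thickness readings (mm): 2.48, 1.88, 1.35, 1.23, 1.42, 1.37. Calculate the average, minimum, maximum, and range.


Average = 1.62 mm
Min = 1.23 mm
Max = 2.48 mm
Range = 1.25 mm

Sum = 9.73
Average = 9.73 / 6 = 1.62 mm
Minimum = 1.23 mm
Maximum = 2.48 mm
Range = 2.48 - 1.23 = 1.25 mm


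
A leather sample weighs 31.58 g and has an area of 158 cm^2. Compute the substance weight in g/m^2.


1998.7 g/m^2


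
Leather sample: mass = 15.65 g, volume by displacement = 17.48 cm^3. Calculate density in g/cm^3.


0.895 g/cm^3


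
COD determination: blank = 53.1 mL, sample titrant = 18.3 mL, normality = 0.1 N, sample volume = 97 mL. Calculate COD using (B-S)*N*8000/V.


COD = (53.1 - 18.3) x 0.1 x 8000 / 97
COD = 34.8 x 0.1 x 8000 / 97
COD = 287.0 mg/L


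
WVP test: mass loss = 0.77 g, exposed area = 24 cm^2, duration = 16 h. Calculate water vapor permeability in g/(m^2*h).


WVP = mass_loss / (area x time) x 10000
WVP = 0.77 / (24 x 16) x 10000
WVP = 0.77 / 384 x 10000 = 20.05 g/(m^2*h)


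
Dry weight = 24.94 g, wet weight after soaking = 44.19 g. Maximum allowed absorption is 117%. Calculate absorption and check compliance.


WA = (44.19 - 24.94) / 24.94 x 100 = 77.2%
Maximum allowed: 117%
Compliant: Yes


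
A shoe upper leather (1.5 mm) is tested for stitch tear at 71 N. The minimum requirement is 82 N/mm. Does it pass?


STS = 71 / 1.5 = 47.3 N/mm
Minimum required: 82 N/mm
Passes: No


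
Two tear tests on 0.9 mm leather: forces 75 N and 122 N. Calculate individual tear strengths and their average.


Tear 1 = 83.3 N/mm
Tear 2 = 135.6 N/mm
Average = 109.5 N/mm


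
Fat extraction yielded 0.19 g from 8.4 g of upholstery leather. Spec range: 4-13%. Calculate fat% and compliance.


Fat% = 0.19 / 8.4 x 100 = 2.3%
Spec range: 4-13%
Compliant: No


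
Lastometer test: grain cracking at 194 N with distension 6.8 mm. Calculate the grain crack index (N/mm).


28.5 N/mm

Grain crack index = force / distension
Index = 194 / 6.8 = 28.5 N/mm


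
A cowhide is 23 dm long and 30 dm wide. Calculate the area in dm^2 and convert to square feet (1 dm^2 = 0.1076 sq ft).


690 dm^2
74.24 sq ft


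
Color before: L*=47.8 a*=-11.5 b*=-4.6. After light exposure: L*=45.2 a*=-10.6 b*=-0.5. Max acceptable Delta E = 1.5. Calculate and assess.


Delta E = 4.94
Passes: No

dL = -2.6, da = 0.9, db = 4.1
dE = sqrt((-2.6)^2 + (0.9)^2 + (4.1)^2) = 4.94
Max = 1.5
Passes: No


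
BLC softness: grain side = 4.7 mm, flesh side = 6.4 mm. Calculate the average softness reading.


Average = (4.7 + 6.4) / 2
Average = 5.55 mm


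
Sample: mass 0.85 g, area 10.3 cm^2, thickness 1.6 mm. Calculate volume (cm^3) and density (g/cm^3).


Volume = 1.648 cm^3
Density = 0.516 g/cm^3

Thickness in cm = 1.6 / 10 = 0.16 cm
Volume = 10.3 x 0.16 = 1.648 cm^3
Density = 0.85 / 1.648 = 0.516 g/cm^3


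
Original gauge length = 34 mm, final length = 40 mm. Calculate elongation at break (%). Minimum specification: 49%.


Extension = 40 - 34 = 6 mm
Elongation = 6 / 34 x 100 = 17.6%
Minimum required: 49%
Meets specification: No


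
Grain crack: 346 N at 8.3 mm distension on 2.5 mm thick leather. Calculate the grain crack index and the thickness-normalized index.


Crack index = 41.7 N/mm
Normalized index = 16.7 N/mm per mm

Crack index = 346 / 8.3 = 41.7 N/mm
Normalized = 41.7 / 2.5 = 16.7 N/mm per mm


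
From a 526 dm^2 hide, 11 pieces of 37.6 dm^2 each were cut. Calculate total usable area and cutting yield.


Usable area = 413.6 dm^2
Yield = 78.6%

Total usable = 11 x 37.6 = 413.6 dm^2
Yield = 413.6 / 526 x 100 = 78.6%


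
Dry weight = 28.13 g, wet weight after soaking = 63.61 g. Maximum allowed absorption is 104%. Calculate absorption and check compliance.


WA = (63.61 - 28.13) / 28.13 x 100 = 126.1%
Maximum allowed: 104%
Compliant: No


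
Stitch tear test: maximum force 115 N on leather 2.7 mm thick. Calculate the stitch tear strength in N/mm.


42.6 N/mm

Stitch tear strength = force / thickness
STS = 115 / 2.7 = 42.6 N/mm


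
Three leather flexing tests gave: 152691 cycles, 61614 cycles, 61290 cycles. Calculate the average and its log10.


Average = (152691 + 61614 + 61290) / 3 = 91865 cycles
log10(91865) = 4.96


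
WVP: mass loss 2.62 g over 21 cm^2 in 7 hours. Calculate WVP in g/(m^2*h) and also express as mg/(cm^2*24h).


WVP = 2.62 / (21 x 7) x 10000 = 178.23 g/(m^2*h)
Mass loss in mg = 2.62 x 1000 = 2620 mg
Per cm^2 per 24h in mg: 2620 x 24 / (21 x 7) = 62880 / 147 = 427.76 mg/(cm^2*24h)


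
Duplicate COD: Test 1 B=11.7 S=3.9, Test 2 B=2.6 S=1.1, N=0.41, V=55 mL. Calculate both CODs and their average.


COD1 = 465.2 mg/L
COD2 = 89.5 mg/L
Average = 277.4 mg/L


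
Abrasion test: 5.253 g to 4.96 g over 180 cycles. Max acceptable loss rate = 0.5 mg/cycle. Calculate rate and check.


Loss = 5.253 - 4.96 = 0.293 g
Rate = 0.293 g / 180 cycles x 1000 = 1.628 mg/cycle
Max = 0.5 mg/cycle
Passes: No


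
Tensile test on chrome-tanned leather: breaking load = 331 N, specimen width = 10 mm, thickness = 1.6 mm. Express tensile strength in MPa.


20.69 MPa


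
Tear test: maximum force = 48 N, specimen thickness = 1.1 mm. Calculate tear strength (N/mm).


Tear strength = force / thickness
Tear = 48 / 1.1 = 43.6 N/mm


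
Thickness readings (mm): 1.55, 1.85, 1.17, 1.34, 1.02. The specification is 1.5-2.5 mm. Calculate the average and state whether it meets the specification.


Sum = 6.93
Average = 6.93 / 5 = 1.39 mm
Specification range: 1.5 to 2.5 mm
Within spec: No


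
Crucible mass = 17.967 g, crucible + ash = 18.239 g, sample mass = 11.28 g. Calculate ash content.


Ash mass = 18.239 - 17.967 = 0.272 g
Ash% = 0.272 / 11.28 x 100 = 2.41%


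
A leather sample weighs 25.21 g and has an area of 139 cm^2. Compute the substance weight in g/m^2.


Substance weight = mass / area x 10000
SW = 25.21 / 139 x 10000
SW = 1813.7 g/m^2


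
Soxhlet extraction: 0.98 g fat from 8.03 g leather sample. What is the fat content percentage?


Fat content = 0.98 / 8.03 x 100
Fat = 12.2%


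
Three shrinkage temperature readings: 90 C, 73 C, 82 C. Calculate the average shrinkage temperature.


Average = (90 + 73 + 82) / 3
Average = 245 / 3 = 81.7 C


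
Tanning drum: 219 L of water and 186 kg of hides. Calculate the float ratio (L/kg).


1.2

Float ratio = water / hide weight
Ratio = 219 / 186 = 1.2


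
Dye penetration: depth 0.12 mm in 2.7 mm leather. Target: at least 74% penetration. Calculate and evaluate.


Penetration = 4.4%
Meets target: No


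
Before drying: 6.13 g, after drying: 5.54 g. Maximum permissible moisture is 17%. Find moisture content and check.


Moisture content = 9.6%
Acceptable: Yes

MC = (6.13 - 5.54) / 6.13 x 100 = 9.6%
Maximum: 17%
Acceptable: Yes


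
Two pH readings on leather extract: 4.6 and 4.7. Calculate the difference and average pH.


Difference = 0.1
Average pH = 4.65

Difference = |4.6 - 4.7| = 0.1
Average = (4.6 + 4.7) / 2 = 4.65


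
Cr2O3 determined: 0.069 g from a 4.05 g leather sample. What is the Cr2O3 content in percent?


1.70%


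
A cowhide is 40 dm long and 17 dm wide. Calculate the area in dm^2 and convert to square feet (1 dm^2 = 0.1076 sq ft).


Area = 40 x 17 = 680 dm^2
Conversion: 680 x 0.1076 = 73.17 sq ft


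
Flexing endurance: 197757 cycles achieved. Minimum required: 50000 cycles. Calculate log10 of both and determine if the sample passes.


Achieved: log10 = 5.30
Required: log10 = 4.70
Passes: Yes

log10(197757) = 5.30
log10(50000) = 4.70
Passes: Yes


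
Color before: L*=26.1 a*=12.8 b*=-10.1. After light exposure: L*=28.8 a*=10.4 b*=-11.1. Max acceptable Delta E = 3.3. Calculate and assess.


dL = 2.7, da = -2.4, db = -1.0
dE = sqrt((2.7)^2 + (-2.4)^2 + (-1.0)^2) = 3.75
Max = 3.3
Passes: No


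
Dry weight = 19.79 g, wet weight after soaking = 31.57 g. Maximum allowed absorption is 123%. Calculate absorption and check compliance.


Absorption = 59.5%
Compliant: Yes


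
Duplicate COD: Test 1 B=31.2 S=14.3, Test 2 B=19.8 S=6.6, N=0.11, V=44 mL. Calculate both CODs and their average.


COD1 = (31.2 - 14.3) x 0.11 x 8000 / 44 = 338.0 mg/L
COD2 = (19.8 - 6.6) x 0.11 x 8000 / 44 = 264.0 mg/L
Average = (338.0 + 264.0) / 2 = 301.0 mg/L


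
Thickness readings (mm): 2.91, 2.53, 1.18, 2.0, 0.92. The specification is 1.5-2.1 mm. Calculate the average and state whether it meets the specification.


Sum = 9.54
Average = 9.54 / 5 = 1.91 mm
Specification range: 1.5 to 2.1 mm
Within spec: Yes


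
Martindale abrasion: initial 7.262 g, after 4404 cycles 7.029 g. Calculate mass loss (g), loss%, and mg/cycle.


Loss = 7.262 - 7.029 = 0.233 g
Loss% = 0.233 / 7.262 x 100 = 3.21%
Rate = 0.233 / 4404 x 1000 = 0.053 mg/cycle
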